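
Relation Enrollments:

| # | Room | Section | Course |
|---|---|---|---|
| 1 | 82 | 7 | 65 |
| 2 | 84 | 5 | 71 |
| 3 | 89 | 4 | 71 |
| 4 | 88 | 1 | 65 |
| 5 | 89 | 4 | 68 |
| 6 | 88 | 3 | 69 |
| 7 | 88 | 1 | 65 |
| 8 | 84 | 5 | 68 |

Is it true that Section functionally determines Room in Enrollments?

Section=7: row 1 → Room = 82 ✓
Section=5: rows 2, 8 → Room = 84, 84 ✓
Section=4: rows 3, 5 → Room = 89, 89 ✓
Section=1: rows 4, 7 → Room = 88, 88 ✓
Section=3: row 6 → Room = 88 ✓
Every Section value is associated with a single Room value, so Section -> Room holds.

Yes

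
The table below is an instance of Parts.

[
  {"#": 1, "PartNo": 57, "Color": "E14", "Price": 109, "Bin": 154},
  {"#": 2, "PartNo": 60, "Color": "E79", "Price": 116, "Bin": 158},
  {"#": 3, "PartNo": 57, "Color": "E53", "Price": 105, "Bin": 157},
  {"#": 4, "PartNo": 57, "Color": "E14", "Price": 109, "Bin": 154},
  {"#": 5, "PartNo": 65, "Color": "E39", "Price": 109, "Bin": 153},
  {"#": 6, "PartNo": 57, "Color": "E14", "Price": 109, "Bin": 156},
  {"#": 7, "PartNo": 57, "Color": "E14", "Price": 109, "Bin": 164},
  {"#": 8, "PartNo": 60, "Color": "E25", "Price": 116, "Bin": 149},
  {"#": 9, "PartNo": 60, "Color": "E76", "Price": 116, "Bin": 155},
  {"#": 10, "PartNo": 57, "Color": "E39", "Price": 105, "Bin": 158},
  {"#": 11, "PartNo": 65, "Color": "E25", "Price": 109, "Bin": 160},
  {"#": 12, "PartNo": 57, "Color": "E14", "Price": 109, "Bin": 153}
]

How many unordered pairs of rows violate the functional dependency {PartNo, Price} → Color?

(PartNo=57, Price=109): all 5 rows agree on Color — 0 pairs.
(PartNo=60, Price=116): violating pairs (2,8), (2,9), (8,9) — 3 pairs.
(PartNo=57, Price=105): violating pairs (3,10) — 1 pair.
(PartNo=65, Price=109): violating pairs (5,11) — 1 pair.

5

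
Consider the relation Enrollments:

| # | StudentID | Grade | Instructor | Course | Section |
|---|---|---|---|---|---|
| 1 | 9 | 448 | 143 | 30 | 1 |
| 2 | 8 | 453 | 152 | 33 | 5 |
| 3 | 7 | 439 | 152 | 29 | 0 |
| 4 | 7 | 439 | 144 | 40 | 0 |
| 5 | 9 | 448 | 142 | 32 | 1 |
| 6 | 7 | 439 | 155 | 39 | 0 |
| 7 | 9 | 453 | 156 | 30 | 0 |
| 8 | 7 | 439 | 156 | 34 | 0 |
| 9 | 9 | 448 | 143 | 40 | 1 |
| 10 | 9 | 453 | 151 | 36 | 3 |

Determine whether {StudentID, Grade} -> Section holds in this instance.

No

(StudentID=9, Grade=448): rows 1, 5, 9 → Section = 1, 1, 1 ✓
(StudentID=8, Grade=453): row 2 → Section = 5 ✓
(StudentID=7, Grade=439): rows 3, 4, 6, 8 → Section = 0, 0, 0, 0 ✓
(StudentID=9, Grade=453): rows 7, 10 → Section takes values {0, 3} — violation
Two rows agree on {StudentID, Grade} but differ on Section, so {StudentID, Grade} -> Section does not hold.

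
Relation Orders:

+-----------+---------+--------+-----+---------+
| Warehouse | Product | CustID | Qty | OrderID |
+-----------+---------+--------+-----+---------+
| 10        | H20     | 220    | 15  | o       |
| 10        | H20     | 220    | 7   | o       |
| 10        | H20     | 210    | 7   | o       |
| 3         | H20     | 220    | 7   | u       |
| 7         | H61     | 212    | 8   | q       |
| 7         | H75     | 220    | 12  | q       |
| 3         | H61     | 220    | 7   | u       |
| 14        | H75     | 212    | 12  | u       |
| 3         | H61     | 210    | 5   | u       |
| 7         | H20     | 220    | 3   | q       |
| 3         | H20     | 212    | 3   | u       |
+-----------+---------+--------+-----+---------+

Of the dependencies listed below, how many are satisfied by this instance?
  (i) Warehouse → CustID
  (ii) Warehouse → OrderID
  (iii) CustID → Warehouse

1

(i) Warehouse → CustID: Warehouse=10: 3 rows → CustID takes values {220, 210} — violation; Warehouse=3: 4 rows → CustID takes values {220, 210, 212} — violation; Warehouse=7: 3 rows → CustID takes values {212, 220} — violation — fails.
(ii) Warehouse → OrderID: every LHS value maps to a single RHS value — holds.
(iii) CustID → Warehouse: CustID=220: 6 rows → Warehouse takes values {10, 3, 7} — violation; CustID=210: 2 rows → Warehouse takes values {10, 3} — violation; CustID=212: 3 rows → Warehouse takes values {7, 14, 3} — violation — fails.
1 of the 3 dependencies holds.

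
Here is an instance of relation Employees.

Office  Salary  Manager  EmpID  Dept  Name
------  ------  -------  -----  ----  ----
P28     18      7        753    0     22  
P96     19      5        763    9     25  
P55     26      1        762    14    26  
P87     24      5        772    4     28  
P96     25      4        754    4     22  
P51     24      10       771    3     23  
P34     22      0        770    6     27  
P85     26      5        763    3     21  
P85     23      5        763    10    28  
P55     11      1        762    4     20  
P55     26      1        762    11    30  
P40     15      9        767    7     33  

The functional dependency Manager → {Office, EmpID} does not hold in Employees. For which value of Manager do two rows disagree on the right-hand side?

Manager=7: 1 row → {Office,EmpID} = (P28, 753) ✓
Manager=5: 4 rows → {Office,EmpID} takes values {(P96, 763), (P87, 772), (P85, 763)} — violation
Manager=1: 3 rows → {Office,EmpID} = (P55, 762), (P55, 762), (P55, 762) ✓
Manager=4: 1 row → {Office,EmpID} = (P96, 754) ✓
Manager=10: 1 row → {Office,EmpID} = (P51, 771) ✓
Manager=0: 1 row → {Office,EmpID} = (P34, 770) ✓
Manager=9: 1 row → {Office,EmpID} = (P40, 767) ✓
The only Manager value with inconsistent RHS is Manager=5.

5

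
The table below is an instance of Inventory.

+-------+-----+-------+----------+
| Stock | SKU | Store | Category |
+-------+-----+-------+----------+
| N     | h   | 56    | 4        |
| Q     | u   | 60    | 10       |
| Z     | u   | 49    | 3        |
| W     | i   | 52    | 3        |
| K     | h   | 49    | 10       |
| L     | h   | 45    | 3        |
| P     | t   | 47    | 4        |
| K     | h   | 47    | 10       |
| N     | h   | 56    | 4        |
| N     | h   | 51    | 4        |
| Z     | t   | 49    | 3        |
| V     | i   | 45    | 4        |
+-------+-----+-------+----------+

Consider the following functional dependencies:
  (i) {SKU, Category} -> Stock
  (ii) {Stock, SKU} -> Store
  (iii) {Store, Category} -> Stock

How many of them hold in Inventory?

2

(i) {SKU, Category} -> Stock: every LHS value maps to a single RHS value — holds.
(ii) {Stock, SKU} -> Store: (Stock=N, SKU=h): 3 rows → Store takes values {56, 51} — violation; (Stock=K, SKU=h): 2 rows → Store takes values {49, 47} — violation — fails.
(iii) {Store, Category} -> Stock: every LHS value maps to a single RHS value — holds.
2 of the 3 dependencies hold.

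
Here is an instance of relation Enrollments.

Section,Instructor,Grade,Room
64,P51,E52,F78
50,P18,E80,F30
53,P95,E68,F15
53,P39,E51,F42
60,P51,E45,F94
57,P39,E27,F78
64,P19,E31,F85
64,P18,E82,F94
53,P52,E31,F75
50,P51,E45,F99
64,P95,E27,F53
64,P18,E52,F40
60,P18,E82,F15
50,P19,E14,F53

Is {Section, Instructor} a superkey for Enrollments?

Two distinct rows share (Section=64, Instructor=P18), so {Section, Instructor} does not determine every attribute — not a superkey.

No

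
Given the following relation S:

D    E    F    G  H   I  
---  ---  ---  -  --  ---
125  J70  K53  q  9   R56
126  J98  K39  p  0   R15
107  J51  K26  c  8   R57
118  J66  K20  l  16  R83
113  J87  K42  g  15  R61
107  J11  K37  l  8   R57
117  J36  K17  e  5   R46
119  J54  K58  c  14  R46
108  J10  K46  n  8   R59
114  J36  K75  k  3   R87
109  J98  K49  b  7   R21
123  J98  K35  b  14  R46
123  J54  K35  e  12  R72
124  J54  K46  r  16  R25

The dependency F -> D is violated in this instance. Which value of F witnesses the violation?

K46

F=K53: 1 row → D = 125 ✓
F=K39: 1 row → D = 126 ✓
F=K26: 1 row → D = 107 ✓
F=K20: 1 row → D = 118 ✓
F=K42: 1 row → D = 113 ✓
F=K37: 1 row → D = 107 ✓
F=K17: 1 row → D = 117 ✓
F=K58: 1 row → D = 119 ✓
F=K46: 2 rows → D takes values {108, 124} — violation
F=K75: 1 row → D = 114 ✓
F=K49: 1 row → D = 109 ✓
F=K35: 2 rows → D = 123, 123 ✓
The only F value with inconsistent D is F=K46.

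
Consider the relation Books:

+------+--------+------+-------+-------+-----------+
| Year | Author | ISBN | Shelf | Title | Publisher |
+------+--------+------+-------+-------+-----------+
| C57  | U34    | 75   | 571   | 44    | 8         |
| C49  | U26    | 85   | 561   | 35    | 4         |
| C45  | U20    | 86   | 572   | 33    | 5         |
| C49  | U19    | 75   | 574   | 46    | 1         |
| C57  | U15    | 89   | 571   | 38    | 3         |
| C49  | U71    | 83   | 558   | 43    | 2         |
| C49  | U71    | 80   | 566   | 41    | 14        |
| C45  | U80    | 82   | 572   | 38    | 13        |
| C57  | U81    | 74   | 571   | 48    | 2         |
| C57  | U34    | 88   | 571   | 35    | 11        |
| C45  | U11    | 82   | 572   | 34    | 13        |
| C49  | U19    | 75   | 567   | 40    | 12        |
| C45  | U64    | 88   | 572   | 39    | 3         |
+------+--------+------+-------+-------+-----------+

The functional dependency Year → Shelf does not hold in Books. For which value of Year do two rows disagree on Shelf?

Year=C57: 4 rows → Shelf = 571, 571, 571, 571 ✓
Year=C49: 5 rows → Shelf takes values {561, 574, 558, 566, 567} — violation
Year=C45: 4 rows → Shelf = 572, 572, 572, 572 ✓
The only Year value with inconsistent Shelf is Year=C49.

C49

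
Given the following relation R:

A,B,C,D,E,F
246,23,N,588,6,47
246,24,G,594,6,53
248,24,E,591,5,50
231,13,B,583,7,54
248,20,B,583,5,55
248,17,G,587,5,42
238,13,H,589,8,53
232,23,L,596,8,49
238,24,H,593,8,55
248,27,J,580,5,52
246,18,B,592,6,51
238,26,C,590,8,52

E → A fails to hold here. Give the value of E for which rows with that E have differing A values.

8

E=6: 3 rows → A = 246, 246, 246 ✓
E=5: 4 rows → A = 248, 248, 248, 248 ✓
E=7: 1 row → A = 231 ✓
E=8: 4 rows → A takes values {238, 232} — violation
The only E value with inconsistent A is E=8.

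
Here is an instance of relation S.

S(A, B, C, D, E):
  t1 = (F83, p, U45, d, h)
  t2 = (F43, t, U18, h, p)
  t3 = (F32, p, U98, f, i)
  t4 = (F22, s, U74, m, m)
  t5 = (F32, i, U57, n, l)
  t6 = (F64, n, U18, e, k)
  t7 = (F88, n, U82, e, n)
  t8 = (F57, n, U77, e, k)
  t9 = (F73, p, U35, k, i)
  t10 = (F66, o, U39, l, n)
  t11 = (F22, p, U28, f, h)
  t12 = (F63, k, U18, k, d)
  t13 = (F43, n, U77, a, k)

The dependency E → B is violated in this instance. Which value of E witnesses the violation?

n

E=h: rows 1, 11 → B = p, p ✓
E=p: row 2 → B = t ✓
E=i: rows 3, 9 → B = p, p ✓
E=m: row 4 → B = s ✓
E=l: row 5 → B = i ✓
E=k: rows 6, 8, 13 → B = n, n, n ✓
E=n: rows 7, 10 → B takes values {n, o} — violation
E=d: row 12 → B = k ✓
The only E value with inconsistent B is E=n.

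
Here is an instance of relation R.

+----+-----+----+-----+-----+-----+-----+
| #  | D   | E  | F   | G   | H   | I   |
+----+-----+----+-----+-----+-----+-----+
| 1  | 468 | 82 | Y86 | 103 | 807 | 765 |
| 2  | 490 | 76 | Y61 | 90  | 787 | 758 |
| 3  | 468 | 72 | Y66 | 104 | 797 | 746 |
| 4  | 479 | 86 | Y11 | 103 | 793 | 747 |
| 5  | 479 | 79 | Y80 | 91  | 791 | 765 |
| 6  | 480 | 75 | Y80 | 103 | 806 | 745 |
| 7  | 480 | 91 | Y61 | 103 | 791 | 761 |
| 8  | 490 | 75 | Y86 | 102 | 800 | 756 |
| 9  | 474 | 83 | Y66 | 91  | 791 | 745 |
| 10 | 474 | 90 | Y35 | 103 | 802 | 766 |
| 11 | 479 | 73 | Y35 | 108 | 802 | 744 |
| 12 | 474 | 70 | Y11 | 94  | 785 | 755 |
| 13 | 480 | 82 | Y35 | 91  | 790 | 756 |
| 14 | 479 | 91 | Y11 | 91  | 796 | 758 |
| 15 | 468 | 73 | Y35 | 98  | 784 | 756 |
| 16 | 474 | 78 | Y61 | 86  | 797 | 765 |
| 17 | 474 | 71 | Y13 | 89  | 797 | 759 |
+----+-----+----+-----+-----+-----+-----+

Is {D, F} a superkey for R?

No

Rows 4 and 14 have the same {D, F} value (D=479, F=Y11) but are distinct tuples, so {D, F} does not determine every attribute — not a superkey.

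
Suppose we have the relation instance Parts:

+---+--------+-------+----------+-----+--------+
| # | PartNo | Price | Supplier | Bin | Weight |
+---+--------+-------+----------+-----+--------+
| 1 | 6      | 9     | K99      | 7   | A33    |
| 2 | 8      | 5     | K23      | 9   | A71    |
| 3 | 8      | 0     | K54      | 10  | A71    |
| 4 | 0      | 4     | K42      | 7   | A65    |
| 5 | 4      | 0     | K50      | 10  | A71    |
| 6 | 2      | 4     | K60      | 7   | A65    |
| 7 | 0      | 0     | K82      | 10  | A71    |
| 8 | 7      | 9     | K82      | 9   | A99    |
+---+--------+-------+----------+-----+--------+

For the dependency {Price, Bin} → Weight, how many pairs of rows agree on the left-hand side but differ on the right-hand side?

(Price=0, Bin=10): all 3 rows agree on Weight — 0 pairs.
(Price=4, Bin=7): all 2 rows agree on Weight — 0 pairs.

0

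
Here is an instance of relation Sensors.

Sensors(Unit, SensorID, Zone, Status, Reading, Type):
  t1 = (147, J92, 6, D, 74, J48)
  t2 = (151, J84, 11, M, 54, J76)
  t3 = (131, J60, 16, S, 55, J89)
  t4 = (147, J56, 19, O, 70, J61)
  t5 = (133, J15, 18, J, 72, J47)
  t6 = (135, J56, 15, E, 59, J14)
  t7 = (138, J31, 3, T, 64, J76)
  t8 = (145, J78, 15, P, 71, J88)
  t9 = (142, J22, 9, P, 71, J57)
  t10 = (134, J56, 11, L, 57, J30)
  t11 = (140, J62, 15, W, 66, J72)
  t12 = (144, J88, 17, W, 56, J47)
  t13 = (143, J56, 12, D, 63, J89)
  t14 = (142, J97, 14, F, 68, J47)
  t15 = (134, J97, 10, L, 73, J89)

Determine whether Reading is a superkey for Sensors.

Rows 8 and 9 have the same Reading value Reading=71 but are distinct tuples, so Reading does not determine every attribute — not a superkey.

No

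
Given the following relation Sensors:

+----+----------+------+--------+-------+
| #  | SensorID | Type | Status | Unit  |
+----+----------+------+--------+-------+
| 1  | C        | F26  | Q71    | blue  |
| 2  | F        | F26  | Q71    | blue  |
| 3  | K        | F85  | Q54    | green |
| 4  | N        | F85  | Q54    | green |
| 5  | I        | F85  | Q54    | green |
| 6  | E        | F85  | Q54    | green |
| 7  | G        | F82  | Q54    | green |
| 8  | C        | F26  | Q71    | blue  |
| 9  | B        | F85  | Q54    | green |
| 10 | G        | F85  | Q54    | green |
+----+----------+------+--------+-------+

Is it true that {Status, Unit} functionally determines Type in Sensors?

No

(Status=Q71, Unit=blue): rows 1, 2, 8 → Type = F26, F26, F26 ✓
(Status=Q54, Unit=green): rows 3, 4, 5, 6, 7, 9, 10 → Type takes values {F85, F82} — violation
Two rows agree on {Status, Unit} but differ on Type, so {Status, Unit} → Type does not hold.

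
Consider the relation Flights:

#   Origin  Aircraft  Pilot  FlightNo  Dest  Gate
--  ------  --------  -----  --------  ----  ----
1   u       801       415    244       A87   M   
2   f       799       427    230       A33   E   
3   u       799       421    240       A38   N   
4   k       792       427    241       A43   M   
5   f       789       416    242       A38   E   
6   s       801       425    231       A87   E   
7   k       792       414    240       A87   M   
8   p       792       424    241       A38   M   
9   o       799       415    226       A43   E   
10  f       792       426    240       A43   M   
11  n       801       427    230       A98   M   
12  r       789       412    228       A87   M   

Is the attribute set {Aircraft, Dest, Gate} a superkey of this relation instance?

No

Rows 4 and 10 have the same {Aircraft, Dest, Gate} value (Aircraft=792, Dest=A43, Gate=M) but are distinct tuples, so {Aircraft, Dest, Gate} does not determine every attribute — not a superkey.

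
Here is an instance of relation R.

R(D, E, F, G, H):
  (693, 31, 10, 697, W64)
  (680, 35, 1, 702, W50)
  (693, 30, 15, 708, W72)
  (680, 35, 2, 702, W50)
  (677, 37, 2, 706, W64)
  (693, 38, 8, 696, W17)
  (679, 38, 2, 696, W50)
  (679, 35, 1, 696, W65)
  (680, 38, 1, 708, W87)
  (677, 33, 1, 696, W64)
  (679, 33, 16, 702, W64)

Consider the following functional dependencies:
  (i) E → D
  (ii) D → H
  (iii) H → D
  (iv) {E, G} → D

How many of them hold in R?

(i) E → D: E=35: 3 rows → D takes values {680, 679} — violation; E=38: 3 rows → D takes values {693, 679, 680} — violation; E=33: 2 rows → D takes values {677, 679} — violation — fails.
(ii) D → H: D=693: 3 rows → H takes values {W64, W72, W17} — violation; D=680: 3 rows → H takes values {W50, W87} — violation; D=679: 3 rows → H takes values {W50, W65, W64} — violation — fails.
(iii) H → D: H=W64: 4 rows → D takes values {693, 677, 679} — violation; H=W50: 3 rows → D takes values {680, 679} — violation — fails.
(iv) {E, G} → D: (E=38, G=696): 2 rows → D takes values {693, 679} — violation — fails.
None of the 4 dependencies hold.

0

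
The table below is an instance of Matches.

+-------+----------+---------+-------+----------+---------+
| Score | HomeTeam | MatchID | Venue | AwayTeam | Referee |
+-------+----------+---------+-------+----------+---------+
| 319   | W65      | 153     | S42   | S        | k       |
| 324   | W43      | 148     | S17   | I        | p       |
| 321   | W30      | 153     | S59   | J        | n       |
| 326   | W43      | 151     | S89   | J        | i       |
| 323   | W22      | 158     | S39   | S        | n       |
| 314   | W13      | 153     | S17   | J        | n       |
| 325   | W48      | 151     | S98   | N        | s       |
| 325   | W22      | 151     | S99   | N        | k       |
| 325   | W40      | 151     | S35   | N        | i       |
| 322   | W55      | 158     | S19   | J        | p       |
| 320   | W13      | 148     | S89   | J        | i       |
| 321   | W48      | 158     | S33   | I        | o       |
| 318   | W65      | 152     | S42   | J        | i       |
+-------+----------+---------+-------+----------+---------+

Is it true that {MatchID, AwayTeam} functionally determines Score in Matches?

(MatchID=153, AwayTeam=S): 1 row → Score = 319 ✓
(MatchID=148, AwayTeam=I): 1 row → Score = 324 ✓
(MatchID=153, AwayTeam=J): 2 rows → Score takes values {321, 314} — violation
(MatchID=151, AwayTeam=J): 1 row → Score = 326 ✓
(MatchID=158, AwayTeam=S): 1 row → Score = 323 ✓
(MatchID=151, AwayTeam=N): 3 rows → Score = 325, 325, 325 ✓
(MatchID=158, AwayTeam=J): 1 row → Score = 322 ✓
(MatchID=148, AwayTeam=J): 1 row → Score = 320 ✓
(MatchID=158, AwayTeam=I): 1 row → Score = 321 ✓
(MatchID=152, AwayTeam=J): 1 row → Score = 318 ✓
Two rows agree on {MatchID, AwayTeam} but differ on Score, so {MatchID, AwayTeam} → Score does not hold.

No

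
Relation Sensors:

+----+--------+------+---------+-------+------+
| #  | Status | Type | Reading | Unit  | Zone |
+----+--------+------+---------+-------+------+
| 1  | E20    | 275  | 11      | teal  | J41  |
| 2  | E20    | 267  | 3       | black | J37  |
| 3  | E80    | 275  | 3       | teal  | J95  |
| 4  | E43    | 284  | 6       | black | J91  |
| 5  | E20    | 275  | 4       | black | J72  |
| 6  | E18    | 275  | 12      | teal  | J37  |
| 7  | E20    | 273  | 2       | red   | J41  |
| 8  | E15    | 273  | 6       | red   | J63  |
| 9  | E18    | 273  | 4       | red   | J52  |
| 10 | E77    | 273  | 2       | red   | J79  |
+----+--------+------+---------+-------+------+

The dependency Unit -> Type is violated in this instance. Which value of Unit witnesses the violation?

Unit=teal: rows 1, 3, 6 → Type = 275, 275, 275 ✓
Unit=black: rows 2, 4, 5 → Type takes values {267, 284, 275} — violation
Unit=red: rows 7, 8, 9, 10 → Type = 273, 273, 273, 273 ✓
The only Unit value with inconsistent Type is Unit=black.

black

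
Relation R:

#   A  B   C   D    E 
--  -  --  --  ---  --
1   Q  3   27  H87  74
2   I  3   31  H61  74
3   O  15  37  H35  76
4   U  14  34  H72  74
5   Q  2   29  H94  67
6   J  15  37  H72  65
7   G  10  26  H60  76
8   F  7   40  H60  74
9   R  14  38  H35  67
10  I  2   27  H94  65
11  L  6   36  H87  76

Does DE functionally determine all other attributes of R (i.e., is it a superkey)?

All 11 rows have distinct DE values, so DE → (all attributes) holds and DE is a superkey.

Yes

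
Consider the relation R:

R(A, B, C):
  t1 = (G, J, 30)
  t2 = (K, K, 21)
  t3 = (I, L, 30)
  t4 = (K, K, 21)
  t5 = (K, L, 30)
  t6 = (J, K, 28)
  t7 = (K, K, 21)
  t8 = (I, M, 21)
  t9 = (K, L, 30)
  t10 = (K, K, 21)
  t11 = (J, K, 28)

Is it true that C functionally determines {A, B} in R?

No

C=30: rows 1, 3, 5, 9 → {A,B} takes values {(G, J), (I, L), (K, L)} — violation
C=21: rows 2, 4, 7, 8, 10 → {A,B} takes values {(K, K), (I, M)} — violation
C=28: rows 6, 11 → {A,B} = (J, K), (J, K) ✓
Two rows agree on C but differ on {A, B}, so C → {A, B} does not hold.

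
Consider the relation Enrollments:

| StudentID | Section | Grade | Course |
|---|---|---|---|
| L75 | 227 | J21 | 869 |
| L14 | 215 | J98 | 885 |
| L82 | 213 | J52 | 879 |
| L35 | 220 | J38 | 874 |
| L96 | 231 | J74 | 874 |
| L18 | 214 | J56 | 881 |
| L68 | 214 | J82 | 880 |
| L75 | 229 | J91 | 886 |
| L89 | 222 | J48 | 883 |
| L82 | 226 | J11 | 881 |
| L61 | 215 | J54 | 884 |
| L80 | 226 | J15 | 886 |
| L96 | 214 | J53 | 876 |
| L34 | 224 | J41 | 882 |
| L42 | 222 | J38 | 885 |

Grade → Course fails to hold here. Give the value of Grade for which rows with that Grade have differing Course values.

J38

Grade=J21: 1 row → Course = 869 ✓
Grade=J98: 1 row → Course = 885 ✓
Grade=J52: 1 row → Course = 879 ✓
Grade=J38: 2 rows → Course takes values {874, 885} — violation
Grade=J74: 1 row → Course = 874 ✓
Grade=J56: 1 row → Course = 881 ✓
Grade=J82: 1 row → Course = 880 ✓
Grade=J91: 1 row → Course = 886 ✓
Grade=J48: 1 row → Course = 883 ✓
Grade=J11: 1 row → Course = 881 ✓
Grade=J54: 1 row → Course = 884 ✓
Grade=J15: 1 row → Course = 886 ✓
Grade=J53: 1 row → Course = 876 ✓
Grade=J41: 1 row → Course = 882 ✓
The only Grade value with inconsistent Course is Grade=J38.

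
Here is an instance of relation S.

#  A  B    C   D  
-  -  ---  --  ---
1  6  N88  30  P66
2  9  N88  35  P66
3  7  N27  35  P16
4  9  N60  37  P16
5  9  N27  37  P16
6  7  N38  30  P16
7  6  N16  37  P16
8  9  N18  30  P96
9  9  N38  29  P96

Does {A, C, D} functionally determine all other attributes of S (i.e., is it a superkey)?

No

Rows 4 and 5 have the same {A, C, D} value (A=9, C=37, D=P16) but are distinct tuples, so {A, C, D} does not determine every attribute — not a superkey.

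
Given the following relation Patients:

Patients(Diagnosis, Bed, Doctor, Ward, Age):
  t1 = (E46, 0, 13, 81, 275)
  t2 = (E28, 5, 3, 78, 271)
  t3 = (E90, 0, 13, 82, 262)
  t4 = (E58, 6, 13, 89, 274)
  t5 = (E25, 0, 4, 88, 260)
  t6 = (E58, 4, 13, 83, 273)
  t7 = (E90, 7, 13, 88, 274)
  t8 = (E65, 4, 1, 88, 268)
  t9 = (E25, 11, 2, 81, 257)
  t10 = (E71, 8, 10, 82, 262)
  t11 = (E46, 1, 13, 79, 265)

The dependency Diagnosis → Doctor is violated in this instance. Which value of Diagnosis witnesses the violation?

E25

Diagnosis=E46: rows 1, 11 → Doctor = 13, 13 ✓
Diagnosis=E28: row 2 → Doctor = 3 ✓
Diagnosis=E90: rows 3, 7 → Doctor = 13, 13 ✓
Diagnosis=E58: rows 4, 6 → Doctor = 13, 13 ✓
Diagnosis=E25: rows 5, 9 → Doctor takes values {4, 2} — violation
Diagnosis=E65: row 8 → Doctor = 1 ✓
Diagnosis=E71: row 10 → Doctor = 10 ✓
The only Diagnosis value with inconsistent Doctor is Diagnosis=E25.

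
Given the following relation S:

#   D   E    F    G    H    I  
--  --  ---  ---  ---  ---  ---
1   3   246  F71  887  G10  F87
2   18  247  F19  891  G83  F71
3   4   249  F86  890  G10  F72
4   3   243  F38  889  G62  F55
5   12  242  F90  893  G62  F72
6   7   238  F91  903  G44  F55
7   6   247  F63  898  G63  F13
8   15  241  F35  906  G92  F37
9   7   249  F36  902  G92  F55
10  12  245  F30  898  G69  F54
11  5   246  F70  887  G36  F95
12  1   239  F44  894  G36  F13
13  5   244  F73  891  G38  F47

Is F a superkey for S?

Yes

All 13 rows have distinct F values, so F → (all attributes) holds and F is a superkey.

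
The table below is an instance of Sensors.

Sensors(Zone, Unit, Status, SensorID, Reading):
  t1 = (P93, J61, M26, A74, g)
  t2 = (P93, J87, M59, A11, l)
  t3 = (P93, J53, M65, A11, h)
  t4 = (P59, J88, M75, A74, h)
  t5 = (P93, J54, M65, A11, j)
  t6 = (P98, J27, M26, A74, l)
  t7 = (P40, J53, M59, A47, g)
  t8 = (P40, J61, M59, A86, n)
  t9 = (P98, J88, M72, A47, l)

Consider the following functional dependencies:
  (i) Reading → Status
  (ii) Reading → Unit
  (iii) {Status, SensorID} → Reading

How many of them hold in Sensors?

(i) Reading → Status: Reading=g: rows 1, 7 → Status takes values {M26, M59} — violation; Reading=l: rows 2, 6, 9 → Status takes values {M59, M26, M72} — violation; Reading=h: rows 3, 4 → Status takes values {M65, M75} — violation — fails.
(ii) Reading → Unit: Reading=g: rows 1, 7 → Unit takes values {J61, J53} — violation; Reading=l: rows 2, 6, 9 → Unit takes values {J87, J27, J88} — violation; Reading=h: rows 3, 4 → Unit takes values {J53, J88} — violation — fails.
(iii) {Status, SensorID} → Reading: (Status=M26, SensorID=A74): rows 1, 6 → Reading takes values {g, l} — violation; (Status=M65, SensorID=A11): rows 3, 5 → Reading takes values {h, j} — violation — fails.
None of the 3 dependencies hold.

0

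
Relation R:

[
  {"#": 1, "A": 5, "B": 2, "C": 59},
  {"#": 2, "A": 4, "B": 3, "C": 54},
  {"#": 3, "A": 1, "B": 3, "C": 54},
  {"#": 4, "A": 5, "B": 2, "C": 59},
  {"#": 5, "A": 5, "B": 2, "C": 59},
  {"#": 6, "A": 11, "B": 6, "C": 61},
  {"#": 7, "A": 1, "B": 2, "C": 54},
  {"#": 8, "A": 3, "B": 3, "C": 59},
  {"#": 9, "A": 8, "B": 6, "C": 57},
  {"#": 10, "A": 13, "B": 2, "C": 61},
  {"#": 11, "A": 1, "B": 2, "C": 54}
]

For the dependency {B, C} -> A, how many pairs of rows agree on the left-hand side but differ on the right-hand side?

1

(B=2, C=59): all 3 rows agree on A — 0 pairs.
(B=3, C=54): violating pairs (2,3) — 1 pair.
(B=2, C=54): all 2 rows agree on A — 0 pairs.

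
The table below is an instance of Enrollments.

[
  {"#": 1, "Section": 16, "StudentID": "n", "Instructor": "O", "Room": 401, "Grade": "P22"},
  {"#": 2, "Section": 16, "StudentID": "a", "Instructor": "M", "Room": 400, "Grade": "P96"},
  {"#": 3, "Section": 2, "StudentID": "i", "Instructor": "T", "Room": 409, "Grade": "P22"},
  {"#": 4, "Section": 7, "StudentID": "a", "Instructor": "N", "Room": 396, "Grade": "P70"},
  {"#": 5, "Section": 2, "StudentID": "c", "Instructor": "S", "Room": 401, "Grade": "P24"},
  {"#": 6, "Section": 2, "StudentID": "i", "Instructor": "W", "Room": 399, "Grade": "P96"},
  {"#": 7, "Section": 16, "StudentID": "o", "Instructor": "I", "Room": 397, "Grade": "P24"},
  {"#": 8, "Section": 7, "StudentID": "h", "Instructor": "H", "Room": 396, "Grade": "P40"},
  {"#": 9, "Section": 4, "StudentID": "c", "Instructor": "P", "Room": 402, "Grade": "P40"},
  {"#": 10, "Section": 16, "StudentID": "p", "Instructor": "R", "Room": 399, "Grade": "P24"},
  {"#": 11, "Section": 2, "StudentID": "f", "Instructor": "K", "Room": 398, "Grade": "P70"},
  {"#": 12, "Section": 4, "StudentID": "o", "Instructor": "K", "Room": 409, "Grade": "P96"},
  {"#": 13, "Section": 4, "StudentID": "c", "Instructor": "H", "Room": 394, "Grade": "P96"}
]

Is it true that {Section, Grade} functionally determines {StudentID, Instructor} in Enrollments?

(Section=16, Grade=P22): row 1 → {StudentID,Instructor} = (n, O) ✓
(Section=16, Grade=P96): row 2 → {StudentID,Instructor} = (a, M) ✓
(Section=2, Grade=P22): row 3 → {StudentID,Instructor} = (i, T) ✓
(Section=7, Grade=P70): row 4 → {StudentID,Instructor} = (a, N) ✓
(Section=2, Grade=P24): row 5 → {StudentID,Instructor} = (c, S) ✓
(Section=2, Grade=P96): row 6 → {StudentID,Instructor} = (i, W) ✓
(Section=16, Grade=P24): rows 7, 10 → {StudentID,Instructor} takes values {(o, I), (p, R)} — violation
(Section=7, Grade=P40): row 8 → {StudentID,Instructor} = (h, H) ✓
(Section=4, Grade=P40): row 9 → {StudentID,Instructor} = (c, P) ✓
(Section=2, Grade=P70): row 11 → {StudentID,Instructor} = (f, K) ✓
(Section=4, Grade=P96): rows 12, 13 → {StudentID,Instructor} takes values {(o, K), (c, H)} — violation
Two rows agree on {Section, Grade} but differ on {StudentID, Instructor}, so {Section, Grade} → {StudentID, Instructor} does not hold.

No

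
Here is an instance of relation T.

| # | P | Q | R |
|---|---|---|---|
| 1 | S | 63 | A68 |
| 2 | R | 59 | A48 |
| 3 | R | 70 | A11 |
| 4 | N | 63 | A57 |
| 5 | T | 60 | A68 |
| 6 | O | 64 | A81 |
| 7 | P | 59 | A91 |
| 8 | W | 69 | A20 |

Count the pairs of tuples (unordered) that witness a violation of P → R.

P=R: violating pairs (2,3) — 1 pair.

1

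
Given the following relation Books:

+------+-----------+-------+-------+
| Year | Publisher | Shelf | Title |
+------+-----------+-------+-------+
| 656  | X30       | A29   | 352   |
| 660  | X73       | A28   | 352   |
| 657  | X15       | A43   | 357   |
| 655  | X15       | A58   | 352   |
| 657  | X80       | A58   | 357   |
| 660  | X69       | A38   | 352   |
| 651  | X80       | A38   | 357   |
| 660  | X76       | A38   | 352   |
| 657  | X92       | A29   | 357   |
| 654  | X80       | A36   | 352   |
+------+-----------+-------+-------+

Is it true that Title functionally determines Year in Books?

Title=352: 6 rows → Year takes values {656, 660, 655, 654} — violation
Title=357: 4 rows → Year takes values {657, 651} — violation
Two rows agree on Title but differ on Year, so Title → Year does not hold.

No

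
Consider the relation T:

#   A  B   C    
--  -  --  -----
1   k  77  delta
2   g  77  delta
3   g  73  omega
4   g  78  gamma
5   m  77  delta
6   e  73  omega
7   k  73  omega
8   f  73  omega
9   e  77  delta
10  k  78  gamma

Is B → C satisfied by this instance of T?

Yes

B=77: rows 1, 2, 5, 9 → C = delta, delta, delta, delta ✓
B=73: rows 3, 6, 7, 8 → C = omega, omega, omega, omega ✓
B=78: rows 4, 10 → C = gamma, gamma ✓
Every B value is associated with a single C value, so B → C holds.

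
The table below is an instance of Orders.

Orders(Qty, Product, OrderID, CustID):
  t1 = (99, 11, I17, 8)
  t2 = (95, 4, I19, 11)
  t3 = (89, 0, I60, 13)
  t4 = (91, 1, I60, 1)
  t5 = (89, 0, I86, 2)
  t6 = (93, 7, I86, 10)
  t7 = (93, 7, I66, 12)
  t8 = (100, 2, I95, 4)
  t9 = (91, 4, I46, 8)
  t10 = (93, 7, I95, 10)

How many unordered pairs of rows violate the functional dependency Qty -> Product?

1

Qty=89: all 2 rows agree on Product — 0 pairs.
Qty=91: violating pairs (4,9) — 1 pair.
Qty=93: all 3 rows agree on Product — 0 pairs.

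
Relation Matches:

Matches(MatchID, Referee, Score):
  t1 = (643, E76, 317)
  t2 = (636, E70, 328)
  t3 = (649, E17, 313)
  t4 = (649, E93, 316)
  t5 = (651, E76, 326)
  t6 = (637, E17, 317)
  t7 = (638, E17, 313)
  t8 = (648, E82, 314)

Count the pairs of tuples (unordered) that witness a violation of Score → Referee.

1

Score=317: violating pairs (1,6) — 1 pair.
Score=313: all 2 rows agree on Referee — 0 pairs.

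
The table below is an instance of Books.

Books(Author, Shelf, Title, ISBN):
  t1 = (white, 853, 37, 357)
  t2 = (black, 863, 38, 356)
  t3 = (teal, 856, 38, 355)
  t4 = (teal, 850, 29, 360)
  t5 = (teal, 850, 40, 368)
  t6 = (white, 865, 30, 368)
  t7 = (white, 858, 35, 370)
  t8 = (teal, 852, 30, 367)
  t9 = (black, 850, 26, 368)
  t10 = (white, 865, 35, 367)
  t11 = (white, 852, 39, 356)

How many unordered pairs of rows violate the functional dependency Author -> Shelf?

Author=white: violating pairs (1,6), (1,7), (1,10), (1,11), (6,7), (6,11), (7,10), (7,11), (10,11) — 9 pairs.
Author=black: violating pairs (2,9) — 1 pair.
Author=teal: violating pairs (3,4), (3,5), (3,8), (4,8), (5,8) — 5 pairs.

15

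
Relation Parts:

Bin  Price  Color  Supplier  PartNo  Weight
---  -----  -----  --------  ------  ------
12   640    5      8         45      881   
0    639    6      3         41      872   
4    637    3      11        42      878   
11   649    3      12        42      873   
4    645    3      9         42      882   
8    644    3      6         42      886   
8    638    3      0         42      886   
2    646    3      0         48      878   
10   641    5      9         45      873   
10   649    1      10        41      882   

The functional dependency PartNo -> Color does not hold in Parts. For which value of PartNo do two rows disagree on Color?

41

PartNo=45: 2 rows → Color = 5, 5 ✓
PartNo=41: 2 rows → Color takes values {6, 1} — violation
PartNo=42: 5 rows → Color = 3, 3, 3, 3, 3 ✓
PartNo=48: 1 row → Color = 3 ✓
The only PartNo value with inconsistent Color is PartNo=41.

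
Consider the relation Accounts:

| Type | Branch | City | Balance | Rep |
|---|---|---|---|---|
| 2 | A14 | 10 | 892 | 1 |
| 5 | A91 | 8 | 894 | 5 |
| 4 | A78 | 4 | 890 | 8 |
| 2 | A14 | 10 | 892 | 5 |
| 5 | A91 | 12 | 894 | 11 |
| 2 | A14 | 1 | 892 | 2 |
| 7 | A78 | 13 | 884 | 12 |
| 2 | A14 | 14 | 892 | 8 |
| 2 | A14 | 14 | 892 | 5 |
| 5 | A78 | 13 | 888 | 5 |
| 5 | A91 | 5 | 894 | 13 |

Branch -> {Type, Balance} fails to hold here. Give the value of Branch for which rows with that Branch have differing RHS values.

Branch=A14: 5 rows → {Type,Balance} = (2, 892), (2, 892), (2, 892), (2, 892), (2, 892) ✓
Branch=A91: 3 rows → {Type,Balance} = (5, 894), (5, 894), (5, 894) ✓
Branch=A78: 3 rows → {Type,Balance} takes values {(4, 890), (7, 884), (5, 888)} — violation
The only Branch value with inconsistent RHS is Branch=A78.

A78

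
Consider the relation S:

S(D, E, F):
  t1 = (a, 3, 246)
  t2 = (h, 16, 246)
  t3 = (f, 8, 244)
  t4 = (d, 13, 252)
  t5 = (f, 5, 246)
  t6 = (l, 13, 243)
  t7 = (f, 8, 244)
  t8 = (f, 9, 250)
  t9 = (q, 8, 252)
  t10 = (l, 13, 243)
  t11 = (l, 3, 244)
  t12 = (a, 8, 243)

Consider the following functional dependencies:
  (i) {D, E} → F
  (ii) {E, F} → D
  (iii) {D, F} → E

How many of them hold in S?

(i) {D, E} → F: every LHS value maps to a single RHS value — holds.
(ii) {E, F} → D: every LHS value maps to a single RHS value — holds.
(iii) {D, F} → E: every LHS value maps to a single RHS value — holds.
3 of the 3 dependencies hold.

3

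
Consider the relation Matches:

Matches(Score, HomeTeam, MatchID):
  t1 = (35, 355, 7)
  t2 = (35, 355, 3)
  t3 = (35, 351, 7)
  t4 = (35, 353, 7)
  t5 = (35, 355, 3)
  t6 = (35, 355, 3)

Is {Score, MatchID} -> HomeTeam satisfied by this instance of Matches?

No

(Score=35, MatchID=7): rows 1, 3, 4 → HomeTeam takes values {355, 351, 353} — violation
(Score=35, MatchID=3): rows 2, 5, 6 → HomeTeam = 355, 355, 355 ✓
Two rows agree on {Score, MatchID} but differ on HomeTeam, so {Score, MatchID} -> HomeTeam does not hold.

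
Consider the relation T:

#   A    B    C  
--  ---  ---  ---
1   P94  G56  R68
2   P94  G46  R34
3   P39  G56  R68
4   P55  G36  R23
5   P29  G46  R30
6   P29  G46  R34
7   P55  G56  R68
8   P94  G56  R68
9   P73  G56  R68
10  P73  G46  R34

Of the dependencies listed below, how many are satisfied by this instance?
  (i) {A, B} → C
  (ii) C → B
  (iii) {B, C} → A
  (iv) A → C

1

(i) {A, B} → C: (A=P29, B=G46): rows 5, 6 → C takes values {R30, R34} — violation — fails.
(ii) C → B: every LHS value maps to a single RHS value — holds.
(iii) {B, C} → A: (B=G56, C=R68): rows 1, 3, 7, 8, 9 → A takes values {P94, P39, P55, P73} — violation; (B=G46, C=R34): rows 2, 6, 10 → A takes values {P94, P29, P73} — violation — fails.
(iv) A → C: A=P94: rows 1, 2, 8 → C takes values {R68, R34} — violation; A=P55: rows 4, 7 → C takes values {R23, R68} — violation; A=P29: rows 5, 6 → C takes values {R30, R34} — violation; A=P73: rows 9, 10 → C takes values {R68, R34} — violation — fails.
1 of the 4 dependencies holds.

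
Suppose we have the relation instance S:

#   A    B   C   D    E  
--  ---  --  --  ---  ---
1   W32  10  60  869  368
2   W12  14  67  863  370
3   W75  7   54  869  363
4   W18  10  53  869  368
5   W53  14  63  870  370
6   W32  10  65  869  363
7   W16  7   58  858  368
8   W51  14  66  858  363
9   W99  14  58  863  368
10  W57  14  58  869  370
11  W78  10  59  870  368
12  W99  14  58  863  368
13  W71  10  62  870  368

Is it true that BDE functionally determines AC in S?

(B=10, D=869, E=368): rows 1, 4 → {A,C} takes values {(W32, 60), (W18, 53)} — violation
(B=14, D=863, E=370): row 2 → {A,C} = (W12, 67) ✓
(B=7, D=869, E=363): row 3 → {A,C} = (W75, 54) ✓
(B=14, D=870, E=370): row 5 → {A,C} = (W53, 63) ✓
(B=10, D=869, E=363): row 6 → {A,C} = (W32, 65) ✓
(B=7, D=858, E=368): row 7 → {A,C} = (W16, 58) ✓
(B=14, D=858, E=363): row 8 → {A,C} = (W51, 66) ✓
(B=14, D=863, E=368): rows 9, 12 → {A,C} = (W99, 58), (W99, 58) ✓
(B=14, D=869, E=370): row 10 → {A,C} = (W57, 58) ✓
(B=10, D=870, E=368): rows 11, 13 → {A,C} takes values {(W78, 59), (W71, 62)} — violation
Two rows agree on BDE but differ on AC, so BDE → AC does not hold.

No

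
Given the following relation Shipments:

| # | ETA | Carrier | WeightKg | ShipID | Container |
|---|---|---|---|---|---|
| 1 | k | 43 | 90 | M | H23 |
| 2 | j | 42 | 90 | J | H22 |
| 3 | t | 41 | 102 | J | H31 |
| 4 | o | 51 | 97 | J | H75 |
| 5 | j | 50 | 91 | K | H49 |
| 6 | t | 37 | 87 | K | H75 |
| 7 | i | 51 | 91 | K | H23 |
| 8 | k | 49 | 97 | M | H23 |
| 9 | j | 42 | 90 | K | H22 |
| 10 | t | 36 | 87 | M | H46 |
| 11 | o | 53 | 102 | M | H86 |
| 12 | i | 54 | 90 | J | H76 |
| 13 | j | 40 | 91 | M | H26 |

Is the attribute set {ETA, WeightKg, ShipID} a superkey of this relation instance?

Yes

All 13 rows have distinct {ETA, WeightKg, ShipID} values, so {ETA, WeightKg, ShipID} → (all attributes) holds and {ETA, WeightKg, ShipID} is a superkey.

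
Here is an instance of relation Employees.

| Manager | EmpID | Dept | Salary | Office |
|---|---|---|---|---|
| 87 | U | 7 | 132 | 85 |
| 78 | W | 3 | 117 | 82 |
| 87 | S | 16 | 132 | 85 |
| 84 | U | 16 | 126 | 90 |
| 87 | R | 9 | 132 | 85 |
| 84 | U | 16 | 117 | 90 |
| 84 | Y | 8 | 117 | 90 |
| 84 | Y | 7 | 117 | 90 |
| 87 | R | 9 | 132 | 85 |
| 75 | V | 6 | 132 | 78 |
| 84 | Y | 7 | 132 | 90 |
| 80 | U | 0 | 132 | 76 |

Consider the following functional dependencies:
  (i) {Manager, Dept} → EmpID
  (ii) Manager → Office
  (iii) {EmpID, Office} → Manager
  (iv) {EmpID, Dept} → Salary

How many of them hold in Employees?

3

(i) {Manager, Dept} → EmpID: every LHS value maps to a single RHS value — holds.
(ii) Manager → Office: every LHS value maps to a single RHS value — holds.
(iii) {EmpID, Office} → Manager: every LHS value maps to a single RHS value — holds.
(iv) {EmpID, Dept} → Salary: (EmpID=U, Dept=16): 2 rows → Salary takes values {126, 117} — violation; (EmpID=Y, Dept=7): 2 rows → Salary takes values {117, 132} — violation — fails.
3 of the 4 dependencies hold.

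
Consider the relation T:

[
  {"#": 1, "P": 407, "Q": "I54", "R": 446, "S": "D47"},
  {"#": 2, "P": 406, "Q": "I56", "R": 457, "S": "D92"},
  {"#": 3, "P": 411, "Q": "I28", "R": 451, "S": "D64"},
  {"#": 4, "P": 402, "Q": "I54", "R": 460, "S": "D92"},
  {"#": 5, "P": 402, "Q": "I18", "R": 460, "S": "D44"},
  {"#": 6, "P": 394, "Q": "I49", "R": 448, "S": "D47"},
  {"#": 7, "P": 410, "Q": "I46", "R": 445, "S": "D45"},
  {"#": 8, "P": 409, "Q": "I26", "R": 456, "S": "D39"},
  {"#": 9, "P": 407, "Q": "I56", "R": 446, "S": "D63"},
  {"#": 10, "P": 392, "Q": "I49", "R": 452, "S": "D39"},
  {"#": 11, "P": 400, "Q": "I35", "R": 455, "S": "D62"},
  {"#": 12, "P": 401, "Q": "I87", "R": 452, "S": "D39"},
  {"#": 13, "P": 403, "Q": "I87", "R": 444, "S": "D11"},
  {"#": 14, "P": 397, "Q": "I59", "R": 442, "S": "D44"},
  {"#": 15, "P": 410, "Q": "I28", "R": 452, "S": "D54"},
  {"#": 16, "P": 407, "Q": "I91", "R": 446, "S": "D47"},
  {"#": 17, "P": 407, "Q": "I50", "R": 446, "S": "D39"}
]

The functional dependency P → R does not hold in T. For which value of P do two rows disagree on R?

P=407: rows 1, 9, 16, 17 → R = 446, 446, 446, 446 ✓
P=406: row 2 → R = 457 ✓
P=411: row 3 → R = 451 ✓
P=402: rows 4, 5 → R = 460, 460 ✓
P=394: row 6 → R = 448 ✓
P=410: rows 7, 15 → R takes values {445, 452} — violation
P=409: row 8 → R = 456 ✓
P=392: row 10 → R = 452 ✓
P=400: row 11 → R = 455 ✓
P=401: row 12 → R = 452 ✓
P=403: row 13 → R = 444 ✓
P=397: row 14 → R = 442 ✓
The only P value with inconsistent R is P=410.

410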